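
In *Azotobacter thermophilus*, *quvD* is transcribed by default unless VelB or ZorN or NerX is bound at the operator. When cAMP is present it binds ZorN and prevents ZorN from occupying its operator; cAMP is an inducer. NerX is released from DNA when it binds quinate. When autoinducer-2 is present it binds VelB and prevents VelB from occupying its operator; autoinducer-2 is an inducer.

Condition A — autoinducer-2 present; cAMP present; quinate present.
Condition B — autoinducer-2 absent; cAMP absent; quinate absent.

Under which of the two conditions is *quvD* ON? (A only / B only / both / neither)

A only

Condition A:
Autoinducer-2 is present, so VelB is inactive.
cAMP is present, so ZorN is inactive.
Quinate is present, so NerX is inactive.
With no repressor bound, *quvD* is transcribed.
→ *quvD* is ON in A.
Condition B:
Autoinducer-2 is absent, so VelB is active.
cAMP is absent, so ZorN is active.
Quinate is absent, so NerX is active.
With repressor VelB bound, *quvD* is not transcribed.
→ *quvD* is OFF in B.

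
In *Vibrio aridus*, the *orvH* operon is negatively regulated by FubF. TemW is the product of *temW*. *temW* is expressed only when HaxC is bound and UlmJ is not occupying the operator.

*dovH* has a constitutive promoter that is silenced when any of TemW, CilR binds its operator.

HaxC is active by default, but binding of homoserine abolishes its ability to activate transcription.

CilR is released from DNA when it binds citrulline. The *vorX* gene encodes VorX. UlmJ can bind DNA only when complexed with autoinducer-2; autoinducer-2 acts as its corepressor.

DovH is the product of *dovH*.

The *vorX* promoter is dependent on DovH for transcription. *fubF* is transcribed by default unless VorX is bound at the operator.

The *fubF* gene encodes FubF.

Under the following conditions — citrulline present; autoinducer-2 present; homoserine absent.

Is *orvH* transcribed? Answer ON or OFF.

Autoinducer-2 is present, so UlmJ is active.
Homoserine is absent, so HaxC is active.
With repressor UlmJ bound, *temW* is not transcribed.
So TemW is not produced.
Citrulline is present, so CilR is inactive.
With no repressor bound, *dovH* is transcribed.
So DovH is produced and active.
No repressor is bound and DovH is active, so *vorX* is transcribed.
So VorX is produced and active.
With repressor VorX bound, *fubF* is not transcribed.
So FubF is not produced.
With no repressor bound, *orvH* is transcribed.

ON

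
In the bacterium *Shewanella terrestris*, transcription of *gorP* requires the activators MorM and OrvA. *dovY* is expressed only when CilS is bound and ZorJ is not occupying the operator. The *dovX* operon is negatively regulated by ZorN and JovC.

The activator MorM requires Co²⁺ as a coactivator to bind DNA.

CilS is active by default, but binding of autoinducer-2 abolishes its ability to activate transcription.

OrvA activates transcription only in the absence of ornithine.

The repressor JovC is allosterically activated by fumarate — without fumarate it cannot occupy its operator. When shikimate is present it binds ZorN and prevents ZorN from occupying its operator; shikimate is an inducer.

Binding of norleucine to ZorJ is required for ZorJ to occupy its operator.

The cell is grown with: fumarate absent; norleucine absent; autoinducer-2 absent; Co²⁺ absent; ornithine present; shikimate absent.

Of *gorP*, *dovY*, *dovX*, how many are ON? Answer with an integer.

1

Co²⁺ is absent, so MorM is inactive.
Ornithine is present, so OrvA is inactive.
Required activator MorM is absent, so *gorP* is not transcribed.
→ *gorP* is OFF.
Autoinducer-2 is absent, so CilS is active.
Norleucine is absent, so ZorJ is inactive.
No repressor is bound and CilS is active, so *dovY* is transcribed.
→ *dovY* is ON.
Shikimate is absent, so ZorN is active.
Fumarate is absent, so JovC is inactive.
With repressor ZorN bound, *dovX* is not transcribed.
→ *dovX* is OFF.
1 of the 3 genes is transcribed.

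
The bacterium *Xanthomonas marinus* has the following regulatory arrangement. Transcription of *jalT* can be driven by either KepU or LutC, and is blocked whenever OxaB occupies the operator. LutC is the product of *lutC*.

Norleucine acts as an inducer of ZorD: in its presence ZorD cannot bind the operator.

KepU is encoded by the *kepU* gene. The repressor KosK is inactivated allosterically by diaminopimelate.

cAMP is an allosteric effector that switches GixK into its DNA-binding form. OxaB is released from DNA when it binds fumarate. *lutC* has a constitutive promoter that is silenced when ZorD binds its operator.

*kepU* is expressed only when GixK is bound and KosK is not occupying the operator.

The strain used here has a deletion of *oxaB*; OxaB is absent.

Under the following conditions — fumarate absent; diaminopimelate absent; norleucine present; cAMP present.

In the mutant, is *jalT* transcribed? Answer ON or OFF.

ON

cAMP is present, so GixK is active.
Diaminopimelate is absent, so KosK is active.
With repressor KosK bound, *kepU* is not transcribed.
So KepU is not produced.
OxaB is non-functional in this strain, so it has no effect.
Norleucine is present, so ZorD is inactive.
With no repressor bound, *lutC* is transcribed.
So LutC is produced and active.
Activator LutC is present, so *jalT* is transcribed.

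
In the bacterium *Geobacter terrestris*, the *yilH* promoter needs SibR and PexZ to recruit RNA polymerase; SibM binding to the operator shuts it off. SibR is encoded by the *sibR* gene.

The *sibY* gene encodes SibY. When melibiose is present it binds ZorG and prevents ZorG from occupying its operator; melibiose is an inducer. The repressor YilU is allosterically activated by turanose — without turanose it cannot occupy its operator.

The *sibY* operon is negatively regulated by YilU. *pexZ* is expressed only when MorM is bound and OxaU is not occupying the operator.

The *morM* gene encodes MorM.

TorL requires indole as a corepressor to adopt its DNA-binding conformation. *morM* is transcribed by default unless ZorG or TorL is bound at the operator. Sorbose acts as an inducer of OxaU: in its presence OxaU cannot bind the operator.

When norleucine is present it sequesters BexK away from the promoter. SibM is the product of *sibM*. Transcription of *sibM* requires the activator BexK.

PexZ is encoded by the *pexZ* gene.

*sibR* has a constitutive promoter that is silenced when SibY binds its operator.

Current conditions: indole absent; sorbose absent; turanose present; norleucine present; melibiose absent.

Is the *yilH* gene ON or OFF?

Turanose is present, so YilU is active.
With repressor YilU bound, *sibY* is not transcribed.
So SibY is not produced.
With no repressor bound, *sibR* is transcribed.
So SibR is produced and active.
Norleucine is present, so BexK is inactive.
Required activator BexK is absent, so *sibM* is not transcribed.
So SibM is not produced.
Melibiose is absent, so ZorG is active.
Indole is absent, so TorL is inactive.
With repressor ZorG bound, *morM* is not transcribed.
So MorM is not produced.
Sorbose is absent, so OxaU is active.
With repressor OxaU bound, *pexZ* is not transcribed.
So PexZ is not produced.
Required activator PexZ is absent, so *yilH* is not transcribed.

OFF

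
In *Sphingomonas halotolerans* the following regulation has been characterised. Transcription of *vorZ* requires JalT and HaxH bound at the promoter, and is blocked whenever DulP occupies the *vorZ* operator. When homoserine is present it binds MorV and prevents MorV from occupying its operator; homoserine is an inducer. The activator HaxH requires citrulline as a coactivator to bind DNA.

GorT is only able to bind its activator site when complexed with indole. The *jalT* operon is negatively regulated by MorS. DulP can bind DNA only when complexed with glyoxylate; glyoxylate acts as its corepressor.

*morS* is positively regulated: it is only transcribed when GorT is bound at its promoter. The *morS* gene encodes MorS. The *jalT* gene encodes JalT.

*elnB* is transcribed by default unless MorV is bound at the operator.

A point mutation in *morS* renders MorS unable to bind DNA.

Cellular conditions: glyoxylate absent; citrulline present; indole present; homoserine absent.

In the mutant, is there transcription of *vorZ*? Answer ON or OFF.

MorS is non-functional in this strain, so it has no effect.
With no repressor bound, *jalT* is transcribed.
So JalT is produced and active.
Citrulline is present, so HaxH is active.
Glyoxylate is absent, so DulP is inactive.
No repressor is bound and JalT and HaxH are active, so *vorZ* is transcribed.

ON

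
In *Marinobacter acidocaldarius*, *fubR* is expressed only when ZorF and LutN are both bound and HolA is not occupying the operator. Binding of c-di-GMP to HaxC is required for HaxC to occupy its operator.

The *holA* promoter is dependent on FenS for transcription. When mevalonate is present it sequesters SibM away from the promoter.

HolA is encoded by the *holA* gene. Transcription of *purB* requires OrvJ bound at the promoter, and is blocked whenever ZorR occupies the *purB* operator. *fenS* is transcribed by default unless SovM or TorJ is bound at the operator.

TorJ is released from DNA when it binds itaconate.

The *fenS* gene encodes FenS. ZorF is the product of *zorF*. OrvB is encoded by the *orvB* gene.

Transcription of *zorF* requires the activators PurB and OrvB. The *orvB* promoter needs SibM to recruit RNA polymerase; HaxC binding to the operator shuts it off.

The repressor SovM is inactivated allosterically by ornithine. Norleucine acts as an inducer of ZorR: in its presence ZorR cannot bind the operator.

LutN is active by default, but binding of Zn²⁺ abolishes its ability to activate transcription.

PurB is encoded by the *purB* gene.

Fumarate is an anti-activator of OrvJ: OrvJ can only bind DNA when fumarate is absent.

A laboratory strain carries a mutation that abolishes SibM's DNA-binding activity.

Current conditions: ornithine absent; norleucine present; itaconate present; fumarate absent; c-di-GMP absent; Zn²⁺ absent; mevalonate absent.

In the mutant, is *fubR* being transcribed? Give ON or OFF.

OFF

Norleucine is present, so ZorR is inactive.
Fumarate is absent, so OrvJ is active.
No repressor is bound and OrvJ is active, so *purB* is transcribed.
So PurB is produced and active.
SibM is non-functional in this strain, so it has no effect.
c-di-GMP is absent, so HaxC is inactive.
Required activator SibM is absent, so *orvB* is not transcribed.
So OrvB is not produced.
Required activator OrvB is absent, so *zorF* is not transcribed.
So ZorF is not produced.
Zn²⁺ is absent, so LutN is active.
Ornithine is absent, so SovM is active.
Itaconate is present, so TorJ is inactive.
With repressor SovM bound, *fenS* is not transcribed.
So FenS is not produced.
Required activator FenS is absent, so *holA* is not transcribed.
So HolA is not produced.
Required activator ZorF is absent, so *fubR* is not transcribed.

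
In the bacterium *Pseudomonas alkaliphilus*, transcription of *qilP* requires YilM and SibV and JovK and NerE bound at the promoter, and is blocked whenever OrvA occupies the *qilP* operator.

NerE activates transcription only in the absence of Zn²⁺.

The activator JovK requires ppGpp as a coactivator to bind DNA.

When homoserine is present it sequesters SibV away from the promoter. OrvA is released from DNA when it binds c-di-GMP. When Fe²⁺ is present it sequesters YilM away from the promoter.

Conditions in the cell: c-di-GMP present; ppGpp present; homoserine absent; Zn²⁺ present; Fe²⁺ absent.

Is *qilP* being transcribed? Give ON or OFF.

OFF

Fe²⁺ is absent, so YilM is active.
Homoserine is absent, so SibV is active.
c-di-GMP is present, so OrvA is inactive.
ppGpp is present, so JovK is active.
Zn²⁺ is present, so NerE is inactive.
Required activator NerE is absent, so *qilP* is not transcribed.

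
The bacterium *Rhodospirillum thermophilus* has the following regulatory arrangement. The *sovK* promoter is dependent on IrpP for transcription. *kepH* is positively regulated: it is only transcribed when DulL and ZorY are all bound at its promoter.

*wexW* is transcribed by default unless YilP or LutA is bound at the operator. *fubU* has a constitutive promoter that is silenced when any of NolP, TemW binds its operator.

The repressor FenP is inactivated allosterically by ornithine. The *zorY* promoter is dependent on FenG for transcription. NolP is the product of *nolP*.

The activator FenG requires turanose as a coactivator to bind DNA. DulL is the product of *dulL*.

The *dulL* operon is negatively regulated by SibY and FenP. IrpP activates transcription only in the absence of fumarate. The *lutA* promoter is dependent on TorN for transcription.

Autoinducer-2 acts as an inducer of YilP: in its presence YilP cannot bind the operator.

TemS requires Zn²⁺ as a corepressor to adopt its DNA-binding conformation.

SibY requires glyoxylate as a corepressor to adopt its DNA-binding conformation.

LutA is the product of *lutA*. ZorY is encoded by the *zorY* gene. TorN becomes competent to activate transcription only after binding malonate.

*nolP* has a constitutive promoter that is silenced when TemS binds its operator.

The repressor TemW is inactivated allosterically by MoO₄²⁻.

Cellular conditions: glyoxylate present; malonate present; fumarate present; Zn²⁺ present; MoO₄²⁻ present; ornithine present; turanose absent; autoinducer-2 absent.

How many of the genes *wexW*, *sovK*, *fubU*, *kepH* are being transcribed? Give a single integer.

Autoinducer-2 is absent, so YilP is active.
Malonate is present, so TorN is active.
No repressor is bound and TorN is active, so *lutA* is transcribed.
So LutA is produced and active.
With repressor YilP bound, *wexW* is not transcribed.
→ *wexW* is OFF.
Fumarate is present, so IrpP is inactive.
Required activator IrpP is absent, so *sovK* is not transcribed.
→ *sovK* is OFF.
Zn²⁺ is present, so TemS is active.
With repressor TemS bound, *nolP* is not transcribed.
So NolP is not produced.
MoO₄²⁻ is present, so TemW is inactive.
With no repressor bound, *fubU* is transcribed.
→ *fubU* is ON.
Glyoxylate is present, so SibY is active.
Ornithine is present, so FenP is inactive.
With repressor SibY bound, *dulL* is not transcribed.
So DulL is not produced.
Turanose is absent, so FenG is inactive.
Required activator FenG is absent, so *zorY* is not transcribed.
So ZorY is not produced.
Required activator DulL is absent, so *kepH* is not transcribed.
→ *kepH* is OFF.
1 of the 4 genes is transcribed.

1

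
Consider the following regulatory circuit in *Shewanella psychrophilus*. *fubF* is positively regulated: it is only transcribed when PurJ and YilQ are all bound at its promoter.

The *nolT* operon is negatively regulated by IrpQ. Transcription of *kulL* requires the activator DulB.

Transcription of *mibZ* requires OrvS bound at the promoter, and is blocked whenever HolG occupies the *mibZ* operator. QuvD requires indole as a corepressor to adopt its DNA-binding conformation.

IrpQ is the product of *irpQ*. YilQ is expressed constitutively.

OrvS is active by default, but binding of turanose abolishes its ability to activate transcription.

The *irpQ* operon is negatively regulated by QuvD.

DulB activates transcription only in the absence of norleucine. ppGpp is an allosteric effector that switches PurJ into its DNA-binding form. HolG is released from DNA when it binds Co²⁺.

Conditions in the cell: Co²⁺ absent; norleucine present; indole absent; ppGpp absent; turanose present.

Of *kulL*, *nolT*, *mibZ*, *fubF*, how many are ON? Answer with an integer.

0

Norleucine is present, so DulB is inactive.
Required activator DulB is absent, so *kulL* is not transcribed.
→ *kulL* is OFF.
Indole is absent, so QuvD is inactive.
With no repressor bound, *irpQ* is transcribed.
So IrpQ is produced and active.
With repressor IrpQ bound, *nolT* is not transcribed.
→ *nolT* is OFF.
Turanose is present, so OrvS is inactive.
Co²⁺ is absent, so HolG is active.
With repressor HolG bound, *mibZ* is not transcribed.
→ *mibZ* is OFF.
ppGpp is absent, so PurJ is inactive.
YilQ is produced constitutively and is active.
Required activator PurJ is absent, so *fubF* is not transcribed.
→ *fubF* is OFF.
0 of the 4 genes are transcribed.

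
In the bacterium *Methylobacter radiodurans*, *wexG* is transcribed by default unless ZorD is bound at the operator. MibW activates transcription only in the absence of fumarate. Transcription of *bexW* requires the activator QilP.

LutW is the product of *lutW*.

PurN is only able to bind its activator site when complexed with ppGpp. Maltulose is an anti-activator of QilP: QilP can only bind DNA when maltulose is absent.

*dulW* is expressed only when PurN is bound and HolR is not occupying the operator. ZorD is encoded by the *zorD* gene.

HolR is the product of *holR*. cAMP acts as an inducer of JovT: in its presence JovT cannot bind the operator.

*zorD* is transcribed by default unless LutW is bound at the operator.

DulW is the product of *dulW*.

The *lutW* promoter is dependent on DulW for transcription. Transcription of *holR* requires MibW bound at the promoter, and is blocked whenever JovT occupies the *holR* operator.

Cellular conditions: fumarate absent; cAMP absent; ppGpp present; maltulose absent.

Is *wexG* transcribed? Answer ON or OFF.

cAMP is absent, so JovT is active.
Fumarate is absent, so MibW is active.
With repressor JovT bound, *holR* is not transcribed.
So HolR is not produced.
ppGpp is present, so PurN is active.
No repressor is bound and PurN is active, so *dulW* is transcribed.
So DulW is produced and active.
No repressor is bound and DulW is active, so *lutW* is transcribed.
So LutW is produced and active.
With repressor LutW bound, *zorD* is not transcribed.
So ZorD is not produced.
With no repressor bound, *wexG* is transcribed.

ON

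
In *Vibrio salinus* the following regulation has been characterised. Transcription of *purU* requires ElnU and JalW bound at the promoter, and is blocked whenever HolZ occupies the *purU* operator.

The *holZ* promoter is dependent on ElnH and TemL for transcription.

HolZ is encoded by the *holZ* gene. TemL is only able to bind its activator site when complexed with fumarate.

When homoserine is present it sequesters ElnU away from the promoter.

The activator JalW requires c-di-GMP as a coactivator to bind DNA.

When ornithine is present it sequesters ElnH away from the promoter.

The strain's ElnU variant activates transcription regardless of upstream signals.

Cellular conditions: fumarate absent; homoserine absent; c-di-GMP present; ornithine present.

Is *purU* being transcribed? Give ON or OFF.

ElnU is constitutively active in this strain.
Ornithine is present, so ElnH is inactive.
Fumarate is absent, so TemL is inactive.
Required activator ElnH is absent, so *holZ* is not transcribed.
So HolZ is not produced.
c-di-GMP is present, so JalW is active.
No repressor is bound and ElnU and JalW are active, so *purU* is transcribed.

ON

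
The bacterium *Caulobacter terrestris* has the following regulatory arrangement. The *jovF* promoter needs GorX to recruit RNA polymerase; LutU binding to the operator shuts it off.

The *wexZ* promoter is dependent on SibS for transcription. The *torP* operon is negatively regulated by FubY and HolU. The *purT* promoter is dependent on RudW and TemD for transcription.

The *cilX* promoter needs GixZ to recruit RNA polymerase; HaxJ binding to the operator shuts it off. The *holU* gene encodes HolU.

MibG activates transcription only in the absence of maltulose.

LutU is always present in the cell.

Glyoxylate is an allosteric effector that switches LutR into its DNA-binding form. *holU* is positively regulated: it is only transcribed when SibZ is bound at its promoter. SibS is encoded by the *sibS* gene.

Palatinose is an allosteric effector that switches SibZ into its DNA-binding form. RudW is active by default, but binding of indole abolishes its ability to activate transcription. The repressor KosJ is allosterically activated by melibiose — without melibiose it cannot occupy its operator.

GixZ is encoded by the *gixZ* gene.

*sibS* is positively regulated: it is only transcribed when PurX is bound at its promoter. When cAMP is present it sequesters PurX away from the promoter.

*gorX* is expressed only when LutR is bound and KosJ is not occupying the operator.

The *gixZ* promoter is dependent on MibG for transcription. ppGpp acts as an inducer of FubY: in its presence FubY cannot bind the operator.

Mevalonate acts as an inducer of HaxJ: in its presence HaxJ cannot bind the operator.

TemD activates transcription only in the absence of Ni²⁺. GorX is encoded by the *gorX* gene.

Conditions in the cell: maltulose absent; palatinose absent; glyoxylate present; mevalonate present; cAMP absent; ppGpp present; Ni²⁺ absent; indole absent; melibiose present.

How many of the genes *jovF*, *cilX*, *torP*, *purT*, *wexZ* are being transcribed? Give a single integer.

4

LutU is produced constitutively and is active.
Melibiose is present, so KosJ is active.
Glyoxylate is present, so LutR is active.
With repressor KosJ bound, *gorX* is not transcribed.
So GorX is not produced.
With repressor LutU bound, *jovF* is not transcribed.
→ *jovF* is OFF.
Mevalonate is present, so HaxJ is inactive.
Maltulose is absent, so MibG is active.
No repressor is bound and MibG is active, so *gixZ* is transcribed.
So GixZ is produced and active.
No repressor is bound and GixZ is active, so *cilX* is transcribed.
→ *cilX* is ON.
ppGpp is present, so FubY is inactive.
Palatinose is absent, so SibZ is inactive.
Required activator SibZ is absent, so *holU* is not transcribed.
So HolU is not produced.
With no repressor bound, *torP* is transcribed.
→ *torP* is ON.
Indole is absent, so RudW is active.
Ni²⁺ is absent, so TemD is active.
No repressor is bound and RudW and TemD are active, so *purT* is transcribed.
→ *purT* is ON.
cAMP is absent, so PurX is active.
No repressor is bound and PurX is active, so *sibS* is transcribed.
So SibS is produced and active.
No repressor is bound and SibS is active, so *wexZ* is transcribed.
→ *wexZ* is ON.
4 of the 5 genes are transcribed.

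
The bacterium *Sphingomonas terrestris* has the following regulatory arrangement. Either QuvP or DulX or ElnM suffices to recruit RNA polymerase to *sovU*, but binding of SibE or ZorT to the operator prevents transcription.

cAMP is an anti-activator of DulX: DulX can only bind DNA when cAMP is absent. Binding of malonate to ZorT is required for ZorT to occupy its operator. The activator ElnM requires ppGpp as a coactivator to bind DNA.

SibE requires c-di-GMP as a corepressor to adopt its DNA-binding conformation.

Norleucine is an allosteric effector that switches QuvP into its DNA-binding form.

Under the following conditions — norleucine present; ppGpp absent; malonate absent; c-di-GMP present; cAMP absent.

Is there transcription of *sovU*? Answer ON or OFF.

OFF

c-di-GMP is present, so SibE is active.
Norleucine is present, so QuvP is active.
cAMP is absent, so DulX is active.
ppGpp is absent, so ElnM is inactive.
Malonate is absent, so ZorT is inactive.
With repressor SibE bound, *sovU* is not transcribed.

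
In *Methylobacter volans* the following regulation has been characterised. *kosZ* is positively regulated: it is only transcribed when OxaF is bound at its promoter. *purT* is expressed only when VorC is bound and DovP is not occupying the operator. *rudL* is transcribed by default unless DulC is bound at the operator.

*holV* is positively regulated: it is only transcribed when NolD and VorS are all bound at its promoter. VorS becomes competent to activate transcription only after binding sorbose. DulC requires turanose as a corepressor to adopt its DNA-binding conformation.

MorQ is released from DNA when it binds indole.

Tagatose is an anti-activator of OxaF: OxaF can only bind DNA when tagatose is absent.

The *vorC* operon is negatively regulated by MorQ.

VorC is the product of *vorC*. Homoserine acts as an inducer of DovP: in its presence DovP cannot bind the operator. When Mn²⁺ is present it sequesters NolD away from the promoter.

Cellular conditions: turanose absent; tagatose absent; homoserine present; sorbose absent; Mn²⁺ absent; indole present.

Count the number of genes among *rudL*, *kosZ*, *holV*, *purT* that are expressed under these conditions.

3

Turanose is absent, so DulC is inactive.
With no repressor bound, *rudL* is transcribed.
→ *rudL* is ON.
Tagatose is absent, so OxaF is active.
No repressor is bound and OxaF is active, so *kosZ* is transcribed.
→ *kosZ* is ON.
Mn²⁺ is absent, so NolD is active.
Sorbose is absent, so VorS is inactive.
Required activator VorS is absent, so *holV* is not transcribed.
→ *holV* is OFF.
Homoserine is present, so DovP is inactive.
Indole is present, so MorQ is inactive.
With no repressor bound, *vorC* is transcribed.
So VorC is produced and active.
No repressor is bound and VorC is active, so *purT* is transcribed.
→ *purT* is ON.
3 of the 4 genes are transcribed.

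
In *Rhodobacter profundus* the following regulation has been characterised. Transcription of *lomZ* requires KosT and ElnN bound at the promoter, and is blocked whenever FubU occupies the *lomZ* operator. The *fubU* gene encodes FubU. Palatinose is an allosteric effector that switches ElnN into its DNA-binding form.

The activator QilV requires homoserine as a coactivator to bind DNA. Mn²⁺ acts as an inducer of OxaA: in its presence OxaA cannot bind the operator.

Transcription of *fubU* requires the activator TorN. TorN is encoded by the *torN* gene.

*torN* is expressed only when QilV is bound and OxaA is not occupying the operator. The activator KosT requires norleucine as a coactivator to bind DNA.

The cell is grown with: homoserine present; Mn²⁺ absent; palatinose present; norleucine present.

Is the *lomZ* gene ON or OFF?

Norleucine is present, so KosT is active.
Palatinose is present, so ElnN is active.
Homoserine is present, so QilV is active.
Mn²⁺ is absent, so OxaA is active.
With repressor OxaA bound, *torN* is not transcribed.
So TorN is not produced.
Required activator TorN is absent, so *fubU* is not transcribed.
So FubU is not produced.
No repressor is bound and KosT and ElnN are active, so *lomZ* is transcribed.

ON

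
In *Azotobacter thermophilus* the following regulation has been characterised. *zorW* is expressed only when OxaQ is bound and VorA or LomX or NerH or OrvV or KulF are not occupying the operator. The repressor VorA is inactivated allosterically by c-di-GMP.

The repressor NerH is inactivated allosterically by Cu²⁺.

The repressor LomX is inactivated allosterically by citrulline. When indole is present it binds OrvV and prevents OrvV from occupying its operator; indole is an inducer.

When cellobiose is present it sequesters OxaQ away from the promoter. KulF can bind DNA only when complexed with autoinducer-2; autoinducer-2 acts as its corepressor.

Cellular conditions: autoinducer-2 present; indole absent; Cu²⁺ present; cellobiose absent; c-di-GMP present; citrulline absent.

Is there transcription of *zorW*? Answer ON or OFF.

OFF

c-di-GMP is present, so VorA is inactive.
Cellobiose is absent, so OxaQ is active.
Citrulline is absent, so LomX is active.
Cu²⁺ is present, so NerH is inactive.
Indole is absent, so OrvV is active.
Autoinducer-2 is present, so KulF is active.
With repressor LomX bound, *zorW* is not transcribed.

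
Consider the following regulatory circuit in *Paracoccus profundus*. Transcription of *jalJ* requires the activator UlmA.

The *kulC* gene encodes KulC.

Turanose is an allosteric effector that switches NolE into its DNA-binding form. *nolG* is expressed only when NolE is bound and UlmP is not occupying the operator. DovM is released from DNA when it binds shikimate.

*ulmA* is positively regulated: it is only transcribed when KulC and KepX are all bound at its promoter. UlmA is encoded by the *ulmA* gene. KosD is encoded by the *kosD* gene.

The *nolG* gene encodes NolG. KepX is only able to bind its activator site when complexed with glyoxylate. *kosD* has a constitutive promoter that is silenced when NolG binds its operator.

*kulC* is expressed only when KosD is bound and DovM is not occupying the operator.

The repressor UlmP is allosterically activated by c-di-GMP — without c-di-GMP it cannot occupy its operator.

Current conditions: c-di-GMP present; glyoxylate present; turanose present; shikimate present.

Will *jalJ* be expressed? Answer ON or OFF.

ON

Turanose is present, so NolE is active.
c-di-GMP is present, so UlmP is active.
With repressor UlmP bound, *nolG* is not transcribed.
So NolG is not produced.
With no repressor bound, *kosD* is transcribed.
So KosD is produced and active.
Shikimate is present, so DovM is inactive.
No repressor is bound and KosD is active, so *kulC* is transcribed.
So KulC is produced and active.
Glyoxylate is present, so KepX is active.
No repressor is bound and KulC and KepX are active, so *ulmA* is transcribed.
So UlmA is produced and active.
No repressor is bound and UlmA is active, so *jalJ* is transcribed.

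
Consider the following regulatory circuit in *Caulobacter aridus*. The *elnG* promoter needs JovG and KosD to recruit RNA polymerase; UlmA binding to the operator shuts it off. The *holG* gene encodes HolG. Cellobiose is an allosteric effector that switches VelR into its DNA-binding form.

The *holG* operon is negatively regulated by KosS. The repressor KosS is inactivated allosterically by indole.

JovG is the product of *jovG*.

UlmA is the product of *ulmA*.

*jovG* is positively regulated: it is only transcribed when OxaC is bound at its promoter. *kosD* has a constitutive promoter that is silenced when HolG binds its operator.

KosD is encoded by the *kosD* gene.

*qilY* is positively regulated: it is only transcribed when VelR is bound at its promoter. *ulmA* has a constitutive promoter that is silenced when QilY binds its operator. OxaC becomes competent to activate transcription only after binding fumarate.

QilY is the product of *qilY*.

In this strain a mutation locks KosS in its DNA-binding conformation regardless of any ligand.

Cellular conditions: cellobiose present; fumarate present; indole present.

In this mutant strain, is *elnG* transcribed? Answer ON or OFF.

Fumarate is present, so OxaC is active.
No repressor is bound and OxaC is active, so *jovG* is transcribed.
So JovG is produced and active.
Cellobiose is present, so VelR is active.
No repressor is bound and VelR is active, so *qilY* is transcribed.
So QilY is produced and active.
With repressor QilY bound, *ulmA* is not transcribed.
So UlmA is not produced.
KosS is constitutively active in this strain.
With repressor KosS bound, *holG* is not transcribed.
So HolG is not produced.
With no repressor bound, *kosD* is transcribed.
So KosD is produced and active.
No repressor is bound and JovG and KosD are active, so *elnG* is transcribed.

ON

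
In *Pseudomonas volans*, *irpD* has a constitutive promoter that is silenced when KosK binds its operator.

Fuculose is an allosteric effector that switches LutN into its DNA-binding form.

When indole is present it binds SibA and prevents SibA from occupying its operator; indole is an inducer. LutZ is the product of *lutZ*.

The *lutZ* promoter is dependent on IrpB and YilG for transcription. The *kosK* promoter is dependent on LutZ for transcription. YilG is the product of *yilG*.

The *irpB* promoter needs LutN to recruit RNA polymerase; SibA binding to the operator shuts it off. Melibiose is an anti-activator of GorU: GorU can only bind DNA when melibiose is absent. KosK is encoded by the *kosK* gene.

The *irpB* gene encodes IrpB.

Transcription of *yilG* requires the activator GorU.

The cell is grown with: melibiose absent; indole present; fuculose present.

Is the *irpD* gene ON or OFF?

OFF

Fuculose is present, so LutN is active.
Indole is present, so SibA is inactive.
No repressor is bound and LutN is active, so *irpB* is transcribed.
So IrpB is produced and active.
Melibiose is absent, so GorU is active.
No repressor is bound and GorU is active, so *yilG* is transcribed.
So YilG is produced and active.
No repressor is bound and IrpB and YilG are active, so *lutZ* is transcribed.
So LutZ is produced and active.
No repressor is bound and LutZ is active, so *kosK* is transcribed.
So KosK is produced and active.
With repressor KosK bound, *irpD* is not transcribed.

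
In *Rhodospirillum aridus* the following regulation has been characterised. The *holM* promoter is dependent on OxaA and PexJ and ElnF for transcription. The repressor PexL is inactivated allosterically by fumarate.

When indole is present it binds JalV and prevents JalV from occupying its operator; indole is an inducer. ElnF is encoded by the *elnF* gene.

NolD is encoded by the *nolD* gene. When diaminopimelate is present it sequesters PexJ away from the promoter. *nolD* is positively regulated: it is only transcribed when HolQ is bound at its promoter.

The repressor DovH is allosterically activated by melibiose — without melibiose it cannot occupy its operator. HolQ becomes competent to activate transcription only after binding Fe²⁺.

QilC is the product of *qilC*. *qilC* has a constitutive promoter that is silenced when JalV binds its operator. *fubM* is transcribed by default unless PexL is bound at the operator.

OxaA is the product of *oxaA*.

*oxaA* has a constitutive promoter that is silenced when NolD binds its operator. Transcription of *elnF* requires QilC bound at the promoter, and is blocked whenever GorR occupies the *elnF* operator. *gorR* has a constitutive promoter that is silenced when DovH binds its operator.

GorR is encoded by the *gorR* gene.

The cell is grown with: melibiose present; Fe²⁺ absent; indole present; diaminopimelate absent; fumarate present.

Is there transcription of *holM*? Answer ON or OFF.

Fe²⁺ is absent, so HolQ is inactive.
Required activator HolQ is absent, so *nolD* is not transcribed.
So NolD is not produced.
With no repressor bound, *oxaA* is transcribed.
So OxaA is produced and active.
Diaminopimelate is absent, so PexJ is active.
Indole is present, so JalV is inactive.
With no repressor bound, *qilC* is transcribed.
So QilC is produced and active.
Melibiose is present, so DovH is active.
With repressor DovH bound, *gorR* is not transcribed.
So GorR is not produced.
No repressor is bound and QilC is active, so *elnF* is transcribed.
So ElnF is produced and active.
No repressor is bound and OxaA and PexJ and ElnF are active, so *holM* is transcribed.

ON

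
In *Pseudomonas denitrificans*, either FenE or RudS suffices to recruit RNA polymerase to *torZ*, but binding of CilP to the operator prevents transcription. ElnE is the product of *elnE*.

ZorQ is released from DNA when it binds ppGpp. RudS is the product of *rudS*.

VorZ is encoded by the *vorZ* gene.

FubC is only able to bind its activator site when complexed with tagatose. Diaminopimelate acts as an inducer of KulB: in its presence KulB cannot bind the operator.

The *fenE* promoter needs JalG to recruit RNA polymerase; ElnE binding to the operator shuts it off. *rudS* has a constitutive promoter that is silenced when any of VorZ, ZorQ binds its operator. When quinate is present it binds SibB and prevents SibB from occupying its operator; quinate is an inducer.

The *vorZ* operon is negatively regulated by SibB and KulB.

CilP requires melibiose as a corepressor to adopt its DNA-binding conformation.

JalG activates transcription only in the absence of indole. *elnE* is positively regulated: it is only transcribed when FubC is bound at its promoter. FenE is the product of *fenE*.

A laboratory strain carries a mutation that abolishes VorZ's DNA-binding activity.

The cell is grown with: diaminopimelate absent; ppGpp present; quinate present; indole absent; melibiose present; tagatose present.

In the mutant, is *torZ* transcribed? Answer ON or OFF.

OFF

Tagatose is present, so FubC is active.
No repressor is bound and FubC is active, so *elnE* is transcribed.
So ElnE is produced and active.
Indole is absent, so JalG is active.
With repressor ElnE bound, *fenE* is not transcribed.
So FenE is not produced.
VorZ is non-functional in this strain, so it has no effect.
ppGpp is present, so ZorQ is inactive.
With no repressor bound, *rudS* is transcribed.
So RudS is produced and active.
Melibiose is present, so CilP is active.
With repressor CilP bound, *torZ* is not transcribed.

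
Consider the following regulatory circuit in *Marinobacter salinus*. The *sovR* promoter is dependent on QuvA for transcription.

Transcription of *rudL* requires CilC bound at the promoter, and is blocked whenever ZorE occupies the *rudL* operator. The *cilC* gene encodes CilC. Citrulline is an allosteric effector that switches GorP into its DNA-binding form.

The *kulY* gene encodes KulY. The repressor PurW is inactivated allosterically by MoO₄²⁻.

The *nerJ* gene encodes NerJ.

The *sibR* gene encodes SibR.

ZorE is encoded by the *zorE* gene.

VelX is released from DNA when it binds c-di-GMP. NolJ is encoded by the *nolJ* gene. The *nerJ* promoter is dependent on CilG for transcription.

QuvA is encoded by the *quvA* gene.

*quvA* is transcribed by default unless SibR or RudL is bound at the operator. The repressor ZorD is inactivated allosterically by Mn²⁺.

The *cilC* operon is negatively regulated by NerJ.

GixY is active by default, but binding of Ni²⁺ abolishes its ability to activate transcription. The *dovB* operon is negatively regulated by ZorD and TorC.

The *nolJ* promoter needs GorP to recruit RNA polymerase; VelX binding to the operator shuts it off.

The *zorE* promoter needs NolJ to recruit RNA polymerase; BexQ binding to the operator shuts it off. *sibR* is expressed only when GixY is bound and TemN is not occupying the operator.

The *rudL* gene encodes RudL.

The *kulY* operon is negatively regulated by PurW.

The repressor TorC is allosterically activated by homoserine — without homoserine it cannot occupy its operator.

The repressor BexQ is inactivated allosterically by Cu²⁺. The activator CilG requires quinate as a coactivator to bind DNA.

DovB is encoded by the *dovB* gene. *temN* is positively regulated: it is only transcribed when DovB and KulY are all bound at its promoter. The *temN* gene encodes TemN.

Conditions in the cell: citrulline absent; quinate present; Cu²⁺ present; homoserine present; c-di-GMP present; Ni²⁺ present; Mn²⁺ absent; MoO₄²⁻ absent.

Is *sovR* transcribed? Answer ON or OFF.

ON

Mn²⁺ is absent, so ZorD is active.
Homoserine is present, so TorC is active.
With repressor ZorD bound, *dovB* is not transcribed.
So DovB is not produced.
MoO₄²⁻ is absent, so PurW is active.
With repressor PurW bound, *kulY* is not transcribed.
So KulY is not produced.
Required activator DovB is absent, so *temN* is not transcribed.
So TemN is not produced.
Ni²⁺ is present, so GixY is inactive.
Required activator GixY is absent, so *sibR* is not transcribed.
So SibR is not produced.
Quinate is present, so CilG is active.
No repressor is bound and CilG is active, so *nerJ* is transcribed.
So NerJ is produced and active.
With repressor NerJ bound, *cilC* is not transcribed.
So CilC is not produced.
Cu²⁺ is present, so BexQ is inactive.
c-di-GMP is present, so VelX is inactive.
Citrulline is absent, so GorP is inactive.
Required activator GorP is absent, so *nolJ* is not transcribed.
So NolJ is not produced.
Required activator NolJ is absent, so *zorE* is not transcribed.
So ZorE is not produced.
Required activator CilC is absent, so *rudL* is not transcribed.
So RudL is not produced.
With no repressor bound, *quvA* is transcribed.
So QuvA is produced and active.
No repressor is bound and QuvA is active, so *sovR* is transcribed.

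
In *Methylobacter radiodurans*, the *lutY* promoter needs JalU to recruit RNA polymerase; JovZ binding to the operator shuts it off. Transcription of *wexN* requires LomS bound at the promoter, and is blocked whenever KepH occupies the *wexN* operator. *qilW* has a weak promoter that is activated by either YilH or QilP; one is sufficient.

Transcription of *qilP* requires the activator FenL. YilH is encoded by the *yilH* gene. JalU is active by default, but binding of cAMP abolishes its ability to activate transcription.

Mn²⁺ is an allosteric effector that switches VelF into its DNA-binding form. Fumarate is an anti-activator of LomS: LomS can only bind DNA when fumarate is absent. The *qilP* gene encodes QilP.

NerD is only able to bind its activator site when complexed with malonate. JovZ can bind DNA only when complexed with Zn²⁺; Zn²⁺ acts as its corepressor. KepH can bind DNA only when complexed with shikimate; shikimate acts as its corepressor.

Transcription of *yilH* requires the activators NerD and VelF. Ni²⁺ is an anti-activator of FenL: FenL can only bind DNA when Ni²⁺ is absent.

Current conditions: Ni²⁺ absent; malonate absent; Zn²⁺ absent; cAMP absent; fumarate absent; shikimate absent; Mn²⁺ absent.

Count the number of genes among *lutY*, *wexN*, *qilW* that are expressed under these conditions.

cAMP is absent, so JalU is active.
Zn²⁺ is absent, so JovZ is inactive.
No repressor is bound and JalU is active, so *lutY* is transcribed.
→ *lutY* is ON.
Fumarate is absent, so LomS is active.
Shikimate is absent, so KepH is inactive.
No repressor is bound and LomS is active, so *wexN* is transcribed.
→ *wexN* is ON.
Malonate is absent, so NerD is inactive.
Mn²⁺ is absent, so VelF is inactive.
Required activator NerD is absent, so *yilH* is not transcribed.
So YilH is not produced.
Ni²⁺ is absent, so FenL is active.
No repressor is bound and FenL is active, so *qilP* is transcribed.
So QilP is produced and active.
Activator QilP is present, so *qilW* is transcribed.
→ *qilW* is ON.
3 of the 3 genes are transcribed.

3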